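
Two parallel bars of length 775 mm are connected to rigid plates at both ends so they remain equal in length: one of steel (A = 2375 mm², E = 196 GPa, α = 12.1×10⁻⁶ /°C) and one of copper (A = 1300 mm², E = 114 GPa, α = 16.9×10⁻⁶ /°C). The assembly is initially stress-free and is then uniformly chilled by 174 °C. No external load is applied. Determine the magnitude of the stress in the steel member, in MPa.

The copper has the larger α, so on cooling it would change length more than the steel if both were free. The rigid plates force a common final length, so the copper is put into tension and the steel into compression, with equal and opposite forces P (no external load).
Equating the net (thermal + elastic) strains gives |α₁ − α₂|·ΔT = P·[1/(A₁E₁) + 1/(A₂E₂)].
|α₁ − α₂|·ΔT = 4.8×10⁻⁶ × 174 = 0.0008352.
1/(A₁E₁) + 1/(A₂E₂) = 1/(2375×196×10³) + 1/(1300×114×10³) = 8.896×10⁻⁹ N⁻¹.
P = 0.0008352 / 8.896×10⁻⁹ = 93890 N = 93.89 kN.
σ_{steel} = P/A₁ = 93890/2375 = 39.53 MPa, compressive.

σ ≈ 39.5 MPa (compressive)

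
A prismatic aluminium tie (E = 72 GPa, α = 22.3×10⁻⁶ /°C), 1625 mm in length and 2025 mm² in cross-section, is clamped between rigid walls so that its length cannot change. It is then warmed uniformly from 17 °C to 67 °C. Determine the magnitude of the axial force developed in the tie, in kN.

With zero net strain, σ = E·αΔT = 72 GPa × 22.3×10⁻⁶ × 50 = 80.28 MPa.
P = AEαΔT = 2025 × 72×10³ × 22.3×10⁻⁶ × 50 = 162.6 kN (compressive).

P ≈ 163 kN (compressive)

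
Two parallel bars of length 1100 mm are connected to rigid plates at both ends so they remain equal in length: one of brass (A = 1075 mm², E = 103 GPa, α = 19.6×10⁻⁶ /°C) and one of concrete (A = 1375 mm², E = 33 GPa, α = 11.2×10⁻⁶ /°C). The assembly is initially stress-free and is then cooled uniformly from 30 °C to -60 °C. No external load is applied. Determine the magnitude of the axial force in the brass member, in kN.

P ≈ 24.3 kN (tensile in the brass)

The brass has the larger α, so on cooling it would change length more than the concrete if both were free. The rigid plates force a common final length, so the brass is put into tension and the concrete into compression, with equal and opposite forces P (no external load).
Setting the final lengths equal and cancelling L: (α₁ − α₂)ΔT = P/(A₁E₁) + P/(A₂E₂).
|α₁ − α₂|·ΔT = 8.4×10⁻⁶ × 90 = 0.000756.
1/(A₁E₁) + 1/(A₂E₂) = 1/(1075×103×10³) + 1/(1375×33×10³) = 3.107×10⁻⁸ N⁻¹.
So P = 0.000756 / 3.107×10⁻⁸ = 24.33 kN.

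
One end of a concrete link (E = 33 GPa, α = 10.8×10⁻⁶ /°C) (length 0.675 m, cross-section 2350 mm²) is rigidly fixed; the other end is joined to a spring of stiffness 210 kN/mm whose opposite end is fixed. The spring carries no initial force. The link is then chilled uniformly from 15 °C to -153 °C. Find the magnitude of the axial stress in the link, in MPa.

σ ≈ 38.7 MPa (tensile)

Free thermal contraction: δ_free = αΔT L = 10.8×10⁻⁶ × 168 × 675 = 1.225 mm.
With a force P in the spring, the elastic change of the link is PL/(AE) and that of the spring is P/k; compatibility requires their sum to equal δ_free.
P [ L/(AE) + 1/k ] = δ_free → P [ 675/(2350×33×10³) + 1/(210×10³) ] = 1.225.
P = 1.225 / 1.347×10⁻⁵ = 90950 N.
σ = P/A = 90950/2350 = 38.7 MPa.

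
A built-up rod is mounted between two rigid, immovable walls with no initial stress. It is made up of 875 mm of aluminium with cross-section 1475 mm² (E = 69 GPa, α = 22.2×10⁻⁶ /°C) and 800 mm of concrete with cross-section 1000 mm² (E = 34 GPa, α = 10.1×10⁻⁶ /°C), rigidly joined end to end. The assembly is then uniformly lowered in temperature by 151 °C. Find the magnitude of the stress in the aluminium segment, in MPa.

Free thermal contraction of the whole bar: Σ αᵢΔT Lᵢ = 22.2×10⁻⁶×151×875 + 10.1×10⁻⁶×151×800 = 4.153 mm.
The rigid supports impose zero overall length change; the single axial force P common to all segments must satisfy P Σ Lᵢ/(AᵢEᵢ) = δ_free.
The series flexibility is Σ Lᵢ/(AᵢEᵢ) = 875/(1475×69×10³) + 800/(1000×34×10³) = 3.213×10⁻⁵ mm/N.
Hence P = δ_free / Σ(L/AE) = 4.153/3.213×10⁻⁵ = 129.3 kN (tensile).
σ_{aluminium} = P / A = 129300 / 1475 = 87.65 MPa.

σ ≈ 87.6 MPa (tensile)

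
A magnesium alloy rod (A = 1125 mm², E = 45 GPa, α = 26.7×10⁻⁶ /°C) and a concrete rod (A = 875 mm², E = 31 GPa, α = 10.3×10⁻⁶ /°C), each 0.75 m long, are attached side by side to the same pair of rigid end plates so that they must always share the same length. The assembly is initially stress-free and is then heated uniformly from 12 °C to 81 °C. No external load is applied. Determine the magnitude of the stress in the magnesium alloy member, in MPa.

The magnesium alloy has the larger α, so on heating it would change length more than the concrete if both were free. The rigid plates force a common final length, so the magnesium alloy is put into compression and the concrete into tension, with equal and opposite forces P (no external load).
Equating the net (thermal + elastic) strains gives |α₁ − α₂|·ΔT = P·[1/(A₁E₁) + 1/(A₂E₂)].
|α₁ − α₂|·ΔT = 16.4×10⁻⁶ × 69 = 0.001132.
1/(A₁E₁) + 1/(A₂E₂) = 1/(1125×45×10³) + 1/(875×31×10³) = 5.662×10⁻⁸ N⁻¹.
P = 0.001132 / 5.662×10⁻⁸ = 19990 N = 19.99 kN.
σ_{magnesium alloy} = P/A₁ = 19990/1125 = 17.77 MPa, compressive.

σ ≈ 17.8 MPa (compressive)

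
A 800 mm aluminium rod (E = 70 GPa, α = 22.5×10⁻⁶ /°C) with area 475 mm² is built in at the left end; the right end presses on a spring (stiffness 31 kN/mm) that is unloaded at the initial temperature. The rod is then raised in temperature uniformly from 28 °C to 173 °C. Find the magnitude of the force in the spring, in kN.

Free thermal expansion: δ_free = αΔT L = 22.5×10⁻⁶ × 145 × 800 = 2.61 mm.
With a force P in the spring, the elastic change of the rod is PL/(AE) and that of the spring is P/k; compatibility requires their sum to equal δ_free.
P [ L/(AE) + 1/k ] = δ_free → P [ 800/(475×70×10³) + 1/(31×10³) ] = 2.61.
P = 2.61 / 5.632×10⁻⁵ = 46340 N.

P ≈ 46.3 kN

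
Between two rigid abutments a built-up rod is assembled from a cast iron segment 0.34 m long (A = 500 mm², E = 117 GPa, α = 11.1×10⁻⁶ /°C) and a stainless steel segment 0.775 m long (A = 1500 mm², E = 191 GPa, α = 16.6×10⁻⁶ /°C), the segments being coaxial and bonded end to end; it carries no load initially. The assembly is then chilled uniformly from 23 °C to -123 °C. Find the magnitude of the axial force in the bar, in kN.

With the walls removed the bar would change length by δ_free = Σ αᵢΔT Lᵢ = 11.1×10⁻⁶×146×340 + 16.6×10⁻⁶×146×775 = 2.429 mm.
The rigid supports impose zero overall length change; the single axial force P common to all segments must satisfy P Σ Lᵢ/(AᵢEᵢ) = δ_free.
The series flexibility is Σ Lᵢ/(AᵢEᵢ) = 340/(500×117×10³) + 775/(1500×191×10³) = 8.517×10⁻⁶ mm/N.
P = 2.429 / 8.517×10⁻⁶ = 285200 N = 285.2 kN, tensile.

P ≈ 285 kN (tensile)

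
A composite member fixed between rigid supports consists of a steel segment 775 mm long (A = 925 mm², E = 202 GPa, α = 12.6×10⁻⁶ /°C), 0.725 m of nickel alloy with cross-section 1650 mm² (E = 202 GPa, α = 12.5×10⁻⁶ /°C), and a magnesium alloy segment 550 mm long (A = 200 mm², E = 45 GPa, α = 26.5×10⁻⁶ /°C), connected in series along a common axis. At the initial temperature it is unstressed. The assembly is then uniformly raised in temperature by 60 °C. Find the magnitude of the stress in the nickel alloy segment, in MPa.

With the walls removed the bar would change length by δ_free = Σ αᵢΔT Lᵢ = 12.6×10⁻⁶×60×775 + 12.5×10⁻⁶×60×725 + 26.5×10⁻⁶×60×550 = 2.004 mm.
The rigid supports impose zero overall length change; the single axial force P common to all segments must satisfy P Σ Lᵢ/(AᵢEᵢ) = δ_free.
Σ Lᵢ/(AᵢEᵢ) = 775/(925×202×10³) + 725/(1650×202×10³) + 550/(200×45×10³) = 6.743×10⁻⁵ mm/N.
Hence P = δ_free / Σ(L/AE) = 2.004/6.743×10⁻⁵ = 29.72 kN (compressive).
σ_{nickel alloy} = P / A = 29720 / 1650 = 18.01 MPa.

σ ≈ 18 MPa (compressive)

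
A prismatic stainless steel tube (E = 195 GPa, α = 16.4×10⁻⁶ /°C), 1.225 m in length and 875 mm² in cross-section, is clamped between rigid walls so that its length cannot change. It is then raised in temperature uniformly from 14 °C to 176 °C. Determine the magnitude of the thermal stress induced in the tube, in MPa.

σ ≈ 518 MPa (compressive)

Because both ends are immovable the net strain is zero, and the suppressed thermal strain is αΔT = 16.4×10⁻⁶ × 162 = 2656.8×10⁻⁶.
The stress required to suppress this strain is σ = Eε = 195×10³ × 2656.8×10⁻⁶ = 518.1 MPa, compressive since the tube is trying to expand.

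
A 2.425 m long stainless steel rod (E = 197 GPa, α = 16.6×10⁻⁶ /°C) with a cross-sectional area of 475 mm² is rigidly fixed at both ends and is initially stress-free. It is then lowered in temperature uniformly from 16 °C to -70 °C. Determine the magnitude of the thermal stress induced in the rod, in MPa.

Because both ends are immovable the net strain is zero, and the suppressed thermal strain is αΔT = 16.6×10⁻⁶ × 86 = 1427.6×10⁻⁶.
The stress required to suppress this strain is σ = Eε = 197×10³ × 1427.6×10⁻⁶ = 281.2 MPa, tensile since the rod is trying to contract.

σ ≈ 281 MPa (tensile)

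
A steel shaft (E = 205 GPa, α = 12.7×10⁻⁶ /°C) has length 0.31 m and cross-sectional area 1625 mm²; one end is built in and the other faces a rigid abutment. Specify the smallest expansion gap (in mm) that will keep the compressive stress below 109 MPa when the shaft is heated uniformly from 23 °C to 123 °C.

g ≈ 0.229 mm

With no wall the shaft would lengthen by αΔT L = 12.7×10⁻⁶ × 100 × 310 = 0.3937 mm.
At the allowable stress the elastic shortening the wall may impose is σL/E = 109 × 310 / (205×10³) = 0.1648 mm.
The gap must absorb the remainder: g_min = 0.3937 − 0.1648 = 0.2289 mm.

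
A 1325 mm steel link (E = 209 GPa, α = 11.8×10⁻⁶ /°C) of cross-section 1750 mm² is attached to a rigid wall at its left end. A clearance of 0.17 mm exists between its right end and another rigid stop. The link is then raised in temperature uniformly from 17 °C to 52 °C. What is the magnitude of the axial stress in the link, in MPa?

Free thermal elongation = αΔT L = 11.8×10⁻⁶ × 35 × 1325 = 0.5472 mm.
This exceeds the 0.17 mm gap, so the wall pushes back. The portion of expansion that must be recovered elastically is δ_free − gap = 0.5472 − 0.17 = 0.3772 mm.
That suppressed elongation corresponds to σ = E·Δ/L = 209×10³ × 0.3772/1325 = 59.5 MPa.

σ ≈ 59.5 MPa (compressive)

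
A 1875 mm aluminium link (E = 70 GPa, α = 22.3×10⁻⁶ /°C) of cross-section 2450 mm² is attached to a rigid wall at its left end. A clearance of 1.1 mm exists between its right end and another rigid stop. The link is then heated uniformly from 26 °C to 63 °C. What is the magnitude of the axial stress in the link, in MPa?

Unrestrained expansion: δ_free = αΔT L = 22.3×10⁻⁶ × 37 × 1875 = 1.547 mm.
After closing the 1.1 mm clearance, 1.547 − 1.1 = 0.4471 mm of expansion remains to be suppressed by the wall.
That suppressed elongation corresponds to σ = E·Δ/L = 70×10³ × 0.4471/1875 = 16.69 MPa.

σ ≈ 16.7 MPa (compressive)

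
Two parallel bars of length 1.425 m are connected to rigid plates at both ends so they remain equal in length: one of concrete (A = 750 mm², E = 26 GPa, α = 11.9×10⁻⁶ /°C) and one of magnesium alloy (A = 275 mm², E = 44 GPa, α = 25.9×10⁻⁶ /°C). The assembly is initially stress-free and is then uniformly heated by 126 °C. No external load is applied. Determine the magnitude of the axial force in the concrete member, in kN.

P ≈ 13.2 kN (tensile in the concrete)

Both members must finish at the same length. With the larger α, the magnesium alloy tends to over-expand; the plates restrain it, putting the magnesium alloy in compression and the concrete in tension. With no external load the two internal forces are equal and opposite, magnitude P.
Compatibility of the two members (thermal + elastic change equal): (α₁ − α₂)ΔT = P·[1/(A₁E₁) + 1/(A₂E₂)].
|α₁ − α₂|·ΔT = 14×10⁻⁶ × 126 = 0.001764.
1/(A₁E₁) + 1/(A₂E₂) = 1/(750×26×10³) + 1/(275×44×10³) = 1.339×10⁻⁷ N⁻¹.
P = 0.001764 / 1.339×10⁻⁷ = 13170 N = 13.17 kN.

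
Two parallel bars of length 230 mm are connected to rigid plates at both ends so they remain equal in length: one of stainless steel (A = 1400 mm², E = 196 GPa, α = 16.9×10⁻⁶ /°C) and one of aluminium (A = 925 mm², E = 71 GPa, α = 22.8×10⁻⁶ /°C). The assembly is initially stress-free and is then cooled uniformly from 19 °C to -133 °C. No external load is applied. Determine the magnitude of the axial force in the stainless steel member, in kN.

Both members must finish at the same length. With the larger α, the aluminium tends to over-contract; the plates restrain it, putting the aluminium in tension and the stainless steel in compression. With no external load the two internal forces are equal and opposite, magnitude P.
Equating the net (thermal + elastic) strains gives |α₁ − α₂|·ΔT = P·[1/(A₁E₁) + 1/(A₂E₂)].
|α₁ − α₂|·ΔT = 5.9×10⁻⁶ × 152 = 0.0008968.
1/(A₁E₁) + 1/(A₂E₂) = 1/(1400×196×10³) + 1/(925×71×10³) = 1.887×10⁻⁸ N⁻¹.
P = 0.0008968 / 1.887×10⁻⁸ = 47520 N = 47.52 kN.

P ≈ 47.5 kN (compressive in the stainless steel)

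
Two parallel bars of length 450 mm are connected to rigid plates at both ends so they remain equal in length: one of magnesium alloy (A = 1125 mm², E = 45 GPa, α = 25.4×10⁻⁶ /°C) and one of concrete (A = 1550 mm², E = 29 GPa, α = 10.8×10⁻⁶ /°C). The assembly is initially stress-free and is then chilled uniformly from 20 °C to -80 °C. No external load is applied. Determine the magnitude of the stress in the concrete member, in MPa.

Both members must finish at the same length. With the larger α, the magnesium alloy tends to over-contract; the plates restrain it, putting the magnesium alloy in tension and the concrete in compression. With no external load the two internal forces are equal and opposite, magnitude P.
Setting the final lengths equal and cancelling L: (α₁ − α₂)ΔT = P/(A₁E₁) + P/(A₂E₂).
|α₁ − α₂|·ΔT = 14.6×10⁻⁶ × 100 = 0.00146.
1/(A₁E₁) + 1/(A₂E₂) = 1/(1125×45×10³) + 1/(1550×29×10³) = 4.2×10⁻⁸ N⁻¹.
So P = 0.00146 / 4.2×10⁻⁸ = 34.76 kN.
σ_{concrete} = P/A₂ = 34760/1550 = 22.43 MPa, compressive.

σ ≈ 22.4 MPa (compressive)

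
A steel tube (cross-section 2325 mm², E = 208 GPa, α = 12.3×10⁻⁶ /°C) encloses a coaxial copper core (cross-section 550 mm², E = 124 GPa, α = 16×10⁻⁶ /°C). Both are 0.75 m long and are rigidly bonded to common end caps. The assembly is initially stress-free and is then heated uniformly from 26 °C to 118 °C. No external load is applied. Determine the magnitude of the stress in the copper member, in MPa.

σ ≈ 37 MPa (compressive)

The copper has the larger α, so on heating it would change length more than the steel if both were free. The rigid plates force a common final length, so the copper is put into compression and the steel into tension, with equal and opposite forces P (no external load).
Setting the final lengths equal and cancelling L: (α₁ − α₂)ΔT = P/(A₁E₁) + P/(A₂E₂).
|α₁ − α₂|·ΔT = 3.7×10⁻⁶ × 92 = 0.0003404.
1/(A₁E₁) + 1/(A₂E₂) = 1/(2325×208×10³) + 1/(550×124×10³) = 1.673×10⁻⁸ N⁻¹.
P = 0.0003404 / 1.673×10⁻⁸ = 20350 N = 20.35 kN.
σ_{copper} = P/A₂ = 20350/550 = 36.99 MPa, compressive.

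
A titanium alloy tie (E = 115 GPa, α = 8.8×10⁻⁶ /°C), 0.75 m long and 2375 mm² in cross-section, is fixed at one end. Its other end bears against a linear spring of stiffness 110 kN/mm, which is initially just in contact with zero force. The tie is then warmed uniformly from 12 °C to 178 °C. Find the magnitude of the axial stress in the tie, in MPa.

σ ≈ 39 MPa (compressive)

The unrestrained thermal change is αΔT L = 8.8×10⁻⁶ × 166 × 750 = 1.096 mm.
With a force P in the spring, the elastic change of the tie is PL/(AE) and that of the spring is P/k; compatibility requires their sum to equal δ_free.
P [ L/(AE) + 1/k ] = δ_free → P [ 750/(2375×115×10³) + 1/(110×10³) ] = 1.096.
P = 1.096 / 1.184×10⁻⁵ = 92560 N.
σ = P/A = 92560/2375 = 38.97 MPa.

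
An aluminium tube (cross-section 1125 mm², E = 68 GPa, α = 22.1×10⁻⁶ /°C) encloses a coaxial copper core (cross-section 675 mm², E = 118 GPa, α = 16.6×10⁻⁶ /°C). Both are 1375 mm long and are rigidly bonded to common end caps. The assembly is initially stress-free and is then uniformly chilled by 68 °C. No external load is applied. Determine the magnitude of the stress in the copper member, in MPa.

The aluminium has the larger α, so on cooling it would change length more than the copper if both were free. The rigid plates force a common final length, so the aluminium is put into tension and the copper into compression, with equal and opposite forces P (no external load).
Setting the final lengths equal and cancelling L: (α₁ − α₂)ΔT = P/(A₁E₁) + P/(A₂E₂).
|α₁ − α₂|·ΔT = 5.5×10⁻⁶ × 68 = 0.000374.
1/(A₁E₁) + 1/(A₂E₂) = 1/(1125×68×10³) + 1/(675×118×10³) = 2.563×10⁻⁸ N⁻¹.
P = 0.000374 / 2.563×10⁻⁸ = 14590 N = 14.59 kN.
σ_{copper} = P/A₂ = 14590/675 = 21.62 MPa, compressive.

σ ≈ 21.6 MPa (compressive)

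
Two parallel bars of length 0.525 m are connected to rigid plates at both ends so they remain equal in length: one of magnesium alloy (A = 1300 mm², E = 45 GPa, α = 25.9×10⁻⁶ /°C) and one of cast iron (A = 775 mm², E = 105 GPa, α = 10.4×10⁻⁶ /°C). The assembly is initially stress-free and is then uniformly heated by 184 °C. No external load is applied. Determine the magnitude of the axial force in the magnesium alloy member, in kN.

P ≈ 97.1 kN (compressive in the magnesium alloy)

The magnesium alloy has the larger α, so on heating it would change length more than the cast iron if both were free. The rigid plates force a common final length, so the magnesium alloy is put into compression and the cast iron into tension, with equal and opposite forces P (no external load).
Equating the net (thermal + elastic) strains gives |α₁ − α₂|·ΔT = P·[1/(A₁E₁) + 1/(A₂E₂)].
|α₁ − α₂|·ΔT = 15.5×10⁻⁶ × 184 = 0.002852.
1/(A₁E₁) + 1/(A₂E₂) = 1/(1300×45×10³) + 1/(775×105×10³) = 2.938×10⁻⁸ N⁻¹.
So P = 0.002852 / 2.938×10⁻⁸ = 97.06 kN.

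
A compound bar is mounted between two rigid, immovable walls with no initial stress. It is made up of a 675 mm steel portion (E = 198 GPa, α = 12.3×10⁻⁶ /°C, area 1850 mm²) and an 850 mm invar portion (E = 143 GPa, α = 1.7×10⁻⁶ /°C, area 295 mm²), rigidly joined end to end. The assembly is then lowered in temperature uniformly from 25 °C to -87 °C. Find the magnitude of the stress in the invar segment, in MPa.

σ ≈ 168 MPa (tensile)

If the supports were absent, the total length change would be Σ αᵢΔT Lᵢ = 12.3×10⁻⁶×112×675 + 1.7×10⁻⁶×112×850 = 1.092 mm.
Since the ends are fixed, an axial force P builds up, equal in every segment, with P · Σ Lᵢ/(AᵢEᵢ) = δ_free.
The series flexibility is Σ Lᵢ/(AᵢEᵢ) = 675/(1850×198×10³) + 850/(295×143×10³) = 2.199×10⁻⁵ mm/N.
So P = 1.092 / 2.199×10⁻⁵ = 49.64 kN, tensile.
σ_{invar} = P / A = 49640 / 295 = 168.3 MPa.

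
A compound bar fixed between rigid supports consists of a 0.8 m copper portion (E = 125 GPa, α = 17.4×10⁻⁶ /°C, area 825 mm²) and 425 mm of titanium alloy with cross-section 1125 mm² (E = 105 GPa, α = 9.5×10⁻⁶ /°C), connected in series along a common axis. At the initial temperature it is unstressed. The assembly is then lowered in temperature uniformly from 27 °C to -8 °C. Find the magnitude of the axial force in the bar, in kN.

If the supports were absent, the total length change would be Σ αᵢΔT Lᵢ = 17.4×10⁻⁶×35×800 + 9.5×10⁻⁶×35×425 = 0.6285 mm.
Since the ends are fixed, an axial force P builds up, equal in every segment, with P · Σ Lᵢ/(AᵢEᵢ) = δ_free.
Σ Lᵢ/(AᵢEᵢ) = 800/(825×125×10³) + 425/(1125×105×10³) = 1.136×10⁻⁵ mm/N.
So P = 0.6285 / 1.136×10⁻⁵ = 55.35 kN, tensile.

P ≈ 55.3 kN (tensile)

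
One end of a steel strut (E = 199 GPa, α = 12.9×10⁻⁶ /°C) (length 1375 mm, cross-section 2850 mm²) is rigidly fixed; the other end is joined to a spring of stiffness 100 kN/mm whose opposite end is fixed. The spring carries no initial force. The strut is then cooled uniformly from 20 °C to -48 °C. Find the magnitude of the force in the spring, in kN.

The unrestrained thermal change is αΔT L = 12.9×10⁻⁶ × 68 × 1375 = 1.206 mm.
Let P be the tensile force in the spring. The strut extends elastically by PL/(AE) and the spring stretches by P/k; together these equal δ_free.
So P = δ_free / [L/(AE) + 1/k] = 1.206 / [ 1375/(2850×199×10³) + 1/(100×10³) ].
P = 1.206 / 1.242×10⁻⁵ = 97080 N.

P ≈ 97.1 kN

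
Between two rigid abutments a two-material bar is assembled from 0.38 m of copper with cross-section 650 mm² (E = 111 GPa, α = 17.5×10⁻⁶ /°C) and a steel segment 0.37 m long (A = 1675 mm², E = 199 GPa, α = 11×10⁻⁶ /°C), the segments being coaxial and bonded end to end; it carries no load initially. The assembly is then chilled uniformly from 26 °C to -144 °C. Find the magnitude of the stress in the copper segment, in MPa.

If the supports were absent, the total length change would be Σ αᵢΔT Lᵢ = 17.5×10⁻⁶×170×380 + 11×10⁻⁶×170×370 = 1.822 mm.
The rigid supports impose zero overall length change; the single axial force P common to all segments must satisfy P Σ Lᵢ/(AᵢEᵢ) = δ_free.
The series flexibility is Σ Lᵢ/(AᵢEᵢ) = 380/(650×111×10³) + 370/(1675×199×10³) = 6.377×10⁻⁶ mm/N.
Hence P = δ_free / Σ(L/AE) = 1.822/6.377×10⁻⁶ = 285.8 kN (tensile).
σ_{copper} = P / A = 285800 / 650 = 439.7 MPa.

σ ≈ 440 MPa (tensile)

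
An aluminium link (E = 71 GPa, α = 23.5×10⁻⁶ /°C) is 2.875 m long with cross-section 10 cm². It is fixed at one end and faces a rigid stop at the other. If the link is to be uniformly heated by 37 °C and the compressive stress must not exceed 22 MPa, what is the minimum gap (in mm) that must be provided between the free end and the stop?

g ≈ 1.61 mm

With no wall the link would lengthen by αΔT L = 23.5×10⁻⁶ × 37 × 2875 = 2.5 mm.
At the allowable stress the elastic shortening the wall may impose is σL/E = 22 × 2875 / (71×10³) = 0.8908 mm.
The gap must absorb the remainder: g_min = 2.5 − 0.8908 = 1.609 mm.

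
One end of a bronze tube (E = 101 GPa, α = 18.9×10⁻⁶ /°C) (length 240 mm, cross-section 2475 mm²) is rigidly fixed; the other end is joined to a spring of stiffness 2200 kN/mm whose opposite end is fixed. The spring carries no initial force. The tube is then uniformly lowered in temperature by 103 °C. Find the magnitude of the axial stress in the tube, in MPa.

If the spring were absent the tube would shorten by αΔT L = 18.9×10⁻⁶ × 103 × 240 = 0.4672 mm.
With a force P in the spring, the elastic change of the tube is PL/(AE) and that of the spring is P/k; compatibility requires their sum to equal δ_free.
P [ L/(AE) + 1/k ] = δ_free → P [ 240/(2475×101×10³) + 1/(2200×10³) ] = 0.4672.
P = 0.4672 / 1.415×10⁻⁶ = 330300 N.
σ = P/A = 330300/2475 = 133.4 MPa.

σ ≈ 133 MPa (tensile)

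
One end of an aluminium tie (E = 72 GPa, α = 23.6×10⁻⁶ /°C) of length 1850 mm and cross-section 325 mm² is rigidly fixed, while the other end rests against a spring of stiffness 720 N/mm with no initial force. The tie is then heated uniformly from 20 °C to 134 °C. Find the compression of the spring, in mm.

If the spring were absent the tie would lengthen by αΔT L = 23.6×10⁻⁶ × 114 × 1850 = 4.977 mm.
Let P be the compressive force at the spring. The tie shortens elastically by PL/(AE) and the spring compresses by P/k; together these equal δ_free.
P [ L/(AE) + 1/k ] = δ_free → P [ 1850/(325×72×10³) + 1/(720) ] = 4.977.
P = 4.977 / 0.001468 = 3391 N.
Spring compression = P/k = 3391/(720) = 4.709 mm.

δ ≈ 4.71 mm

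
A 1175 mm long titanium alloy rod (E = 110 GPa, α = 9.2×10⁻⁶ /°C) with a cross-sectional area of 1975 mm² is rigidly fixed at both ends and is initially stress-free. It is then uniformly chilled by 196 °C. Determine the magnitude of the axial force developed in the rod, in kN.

P ≈ 392 kN (tensile)

The ends cannot move, so σ = EαΔT = 110×10³ × 9.2×10⁻⁶ × 196 = 198.4 MPa.
Axial force P = σA = 198.4 × 1975 = 391700 N = 391.7 kN, tensile.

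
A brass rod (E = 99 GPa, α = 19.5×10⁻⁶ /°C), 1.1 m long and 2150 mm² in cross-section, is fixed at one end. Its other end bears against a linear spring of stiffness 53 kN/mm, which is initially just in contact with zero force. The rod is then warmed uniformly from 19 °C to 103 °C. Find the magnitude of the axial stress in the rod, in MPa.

If the spring were absent the rod would lengthen by αΔT L = 19.5×10⁻⁶ × 84 × 1100 = 1.802 mm.
Let P be the compressive force at the spring. The rod shortens elastically by PL/(AE) and the spring compresses by P/k; together these equal δ_free.
P [ L/(AE) + 1/k ] = δ_free → P [ 1100/(2150×99×10³) + 1/(53×10³) ] = 1.802.
P = 1.802 / 2.404×10⁻⁵ = 74960 N.
σ = P/A = 74960/2150 = 34.87 MPa.

σ ≈ 34.9 MPa (compressive)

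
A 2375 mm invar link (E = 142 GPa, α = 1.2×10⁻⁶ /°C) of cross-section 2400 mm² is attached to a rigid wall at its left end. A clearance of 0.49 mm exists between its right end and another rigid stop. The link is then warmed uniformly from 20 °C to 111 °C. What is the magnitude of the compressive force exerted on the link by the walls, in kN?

P ≈ 0 kN

Free thermal elongation = αΔT L = 1.2×10⁻⁶ × 91 × 2375 = 0.2593 mm.
This is smaller than the 0.49 mm clearance, so the link expands freely without reaching the stop — the stress is zero.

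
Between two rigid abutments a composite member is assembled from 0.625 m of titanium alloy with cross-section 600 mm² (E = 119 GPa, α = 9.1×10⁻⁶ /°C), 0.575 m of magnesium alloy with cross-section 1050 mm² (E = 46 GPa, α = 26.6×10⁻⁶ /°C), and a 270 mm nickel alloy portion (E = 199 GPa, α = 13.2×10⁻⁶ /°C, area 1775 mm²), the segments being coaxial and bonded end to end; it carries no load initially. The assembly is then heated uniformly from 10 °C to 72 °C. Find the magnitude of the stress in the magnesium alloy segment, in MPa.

Free thermal expansion of the whole bar: Σ αᵢΔT Lᵢ = 9.1×10⁻⁶×62×625 + 26.6×10⁻⁶×62×575 + 13.2×10⁻⁶×62×270 = 1.522 mm.
Since the ends are fixed, an axial force P builds up, equal in every segment, with P · Σ Lᵢ/(AᵢEᵢ) = δ_free.
Σ Lᵢ/(AᵢEᵢ) = 625/(600×119×10³) + 575/(1050×46×10³) + 270/(1775×199×10³) = 2.142×10⁻⁵ mm/N.
P = 1.522 / 2.142×10⁻⁵ = 71040 N = 71.04 kN, compressive.
σ_{magnesium alloy} = P / A = 71040 / 1050 = 67.66 MPa.

σ ≈ 67.7 MPa (compressive)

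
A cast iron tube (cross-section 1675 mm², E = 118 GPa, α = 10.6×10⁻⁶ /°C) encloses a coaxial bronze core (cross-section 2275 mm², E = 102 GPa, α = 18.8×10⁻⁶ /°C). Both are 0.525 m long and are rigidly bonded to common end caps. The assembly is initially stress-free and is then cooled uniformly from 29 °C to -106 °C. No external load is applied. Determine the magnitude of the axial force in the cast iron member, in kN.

The bronze has the larger α, so on cooling it would change length more than the cast iron if both were free. The rigid plates force a common final length, so the bronze is put into tension and the cast iron into compression, with equal and opposite forces P (no external load).
Compatibility of the two members (thermal + elastic change equal): (α₁ − α₂)ΔT = P·[1/(A₁E₁) + 1/(A₂E₂)].
|α₁ − α₂|·ΔT = 8.2×10⁻⁶ × 135 = 0.001107.
1/(A₁E₁) + 1/(A₂E₂) = 1/(1675×118×10³) + 1/(2275×102×10³) = 9.369×10⁻⁹ N⁻¹.
So P = 0.001107 / 9.369×10⁻⁹ = 118.2 kN.

P ≈ 118 kN (compressive in the cast iron)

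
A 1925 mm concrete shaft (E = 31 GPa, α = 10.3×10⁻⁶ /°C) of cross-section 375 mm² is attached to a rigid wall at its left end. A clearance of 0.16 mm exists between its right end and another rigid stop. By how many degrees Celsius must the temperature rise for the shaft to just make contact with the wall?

Contact occurs when the free expansion equals the gap: αΔT L = 0.16 mm.
So ΔT = g/(αL) = 0.16/(10.3×10⁻⁶ × 1925) = 8.07 °C.

ΔT ≈ 8.07 °C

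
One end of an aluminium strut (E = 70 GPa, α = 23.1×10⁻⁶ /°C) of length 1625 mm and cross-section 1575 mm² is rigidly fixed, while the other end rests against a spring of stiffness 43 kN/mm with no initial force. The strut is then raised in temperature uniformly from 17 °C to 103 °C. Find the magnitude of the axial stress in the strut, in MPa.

σ ≈ 53.9 MPa (compressive)

The unrestrained thermal change is αΔT L = 23.1×10⁻⁶ × 86 × 1625 = 3.228 mm.
Let P be the compressive force at the spring. The strut shortens elastically by PL/(AE) and the spring compresses by P/k; together these equal δ_free.
P [ L/(AE) + 1/k ] = δ_free → P [ 1625/(1575×70×10³) + 1/(43×10³) ] = 3.228.
P = 3.228 / 3.8×10⁻⁵ = 84960 N.
σ = P/A = 84960/1575 = 53.95 MPa.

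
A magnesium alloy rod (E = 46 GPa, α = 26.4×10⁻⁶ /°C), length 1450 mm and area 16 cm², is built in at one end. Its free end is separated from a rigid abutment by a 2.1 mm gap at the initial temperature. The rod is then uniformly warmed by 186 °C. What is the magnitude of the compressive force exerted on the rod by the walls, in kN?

If the wall were absent the rod would grow by αΔT L = 26.4×10⁻⁶ × 186 × 1450 = 7.12 mm.
The gap closes (δ_free > 2.1 mm) and the wall then resists a further 7.12 − 2.1 = 5.02 mm of expansion.
So σ = E(δ_free − g)/L = 46×10³ × 5.02/1450 = 159.3 MPa.
Force on the wall = σA = 159.3 × 1600 mm² = 254.8 kN.

P ≈ 255 kN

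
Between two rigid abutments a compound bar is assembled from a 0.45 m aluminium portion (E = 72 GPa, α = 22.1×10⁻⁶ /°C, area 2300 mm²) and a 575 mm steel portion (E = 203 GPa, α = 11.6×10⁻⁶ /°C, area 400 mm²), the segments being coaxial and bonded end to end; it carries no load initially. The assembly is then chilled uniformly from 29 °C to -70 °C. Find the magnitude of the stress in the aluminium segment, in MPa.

With the walls removed the bar would change length by δ_free = Σ αᵢΔT Lᵢ = 22.1×10⁻⁶×99×450 + 11.6×10⁻⁶×99×575 = 1.645 mm.
The walls prevent any net length change, so an axial force P (same in every segment) develops. Compatibility: P · Σ Lᵢ/(AᵢEᵢ) = δ_free.
Σ Lᵢ/(AᵢEᵢ) = 450/(2300×72×10³) + 575/(400×203×10³) = 9.799×10⁻⁶ mm/N.
P = 1.645 / 9.799×10⁻⁶ = 167900 N = 167.9 kN, tensile.
σ_{aluminium} = P / A = 167900 / 2300 = 72.99 MPa.

σ ≈ 73 MPa (tensile)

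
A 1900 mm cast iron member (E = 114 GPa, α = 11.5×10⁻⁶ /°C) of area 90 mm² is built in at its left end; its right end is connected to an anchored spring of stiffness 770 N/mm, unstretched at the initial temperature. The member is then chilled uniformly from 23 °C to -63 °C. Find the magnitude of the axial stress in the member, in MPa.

If the spring were absent the member would shorten by αΔT L = 11.5×10⁻⁶ × 86 × 1900 = 1.879 mm.
With a force P in the spring, the elastic change of the member is PL/(AE) and that of the spring is P/k; compatibility requires their sum to equal δ_free.
So P = δ_free / [L/(AE) + 1/k] = 1.879 / [ 1900/(90×114×10³) + 1/(770) ].
P = 1.879 / 0.001484 = 1266 N.
σ = P/A = 1266/90 = 14.07 MPa.

σ ≈ 14.1 MPa (tensile)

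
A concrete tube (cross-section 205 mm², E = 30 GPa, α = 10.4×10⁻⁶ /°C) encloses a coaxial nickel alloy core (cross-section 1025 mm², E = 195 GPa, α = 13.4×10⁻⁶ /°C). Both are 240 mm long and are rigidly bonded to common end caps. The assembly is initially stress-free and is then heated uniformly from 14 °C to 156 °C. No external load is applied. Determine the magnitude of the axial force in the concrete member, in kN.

P ≈ 2.54 kN (tensile in the concrete)

Both members must finish at the same length. With the larger α, the nickel alloy tends to over-expand; the plates restrain it, putting the nickel alloy in compression and the concrete in tension. With no external load the two internal forces are equal and opposite, magnitude P.
Compatibility of the two members (thermal + elastic change equal): (α₁ − α₂)ΔT = P·[1/(A₁E₁) + 1/(A₂E₂)].
|α₁ − α₂|·ΔT = 3×10⁻⁶ × 142 = 0.000426.
1/(A₁E₁) + 1/(A₂E₂) = 1/(205×30×10³) + 1/(1025×195×10³) = 1.676×10⁻⁷ N⁻¹.
P = 0.000426 / 1.676×10⁻⁷ = 2542 N = 2.542 kN.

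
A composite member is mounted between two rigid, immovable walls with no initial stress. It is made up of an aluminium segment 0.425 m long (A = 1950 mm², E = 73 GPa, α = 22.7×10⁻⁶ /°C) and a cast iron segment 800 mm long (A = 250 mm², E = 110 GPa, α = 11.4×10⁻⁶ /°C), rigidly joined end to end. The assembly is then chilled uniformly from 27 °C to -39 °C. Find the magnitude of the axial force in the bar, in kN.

P ≈ 38.6 kN (tensile)

With the walls removed the bar would change length by δ_free = Σ αᵢΔT Lᵢ = 22.7×10⁻⁶×66×425 + 11.4×10⁻⁶×66×800 = 1.239 mm.
Since the ends are fixed, an axial force P builds up, equal in every segment, with P · Σ Lᵢ/(AᵢEᵢ) = δ_free.
The series flexibility is Σ Lᵢ/(AᵢEᵢ) = 425/(1950×73×10³) + 800/(250×110×10³) = 3.208×10⁻⁵ mm/N.
Hence P = δ_free / Σ(L/AE) = 1.239/3.208×10⁻⁵ = 38.62 kN (tensile).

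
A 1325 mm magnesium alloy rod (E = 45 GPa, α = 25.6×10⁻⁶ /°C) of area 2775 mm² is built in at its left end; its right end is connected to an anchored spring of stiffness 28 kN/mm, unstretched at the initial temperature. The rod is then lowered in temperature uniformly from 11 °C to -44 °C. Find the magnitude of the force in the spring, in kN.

If the spring were absent the rod would shorten by αΔT L = 25.6×10⁻⁶ × 55 × 1325 = 1.866 mm.
With a force P in the spring, the elastic change of the rod is PL/(AE) and that of the spring is P/k; compatibility requires their sum to equal δ_free.
P [ L/(AE) + 1/k ] = δ_free → P [ 1325/(2775×45×10³) + 1/(28×10³) ] = 1.866.
P = 1.866 / 4.632×10⁻⁵ = 40270 N.

P ≈ 40.3 kN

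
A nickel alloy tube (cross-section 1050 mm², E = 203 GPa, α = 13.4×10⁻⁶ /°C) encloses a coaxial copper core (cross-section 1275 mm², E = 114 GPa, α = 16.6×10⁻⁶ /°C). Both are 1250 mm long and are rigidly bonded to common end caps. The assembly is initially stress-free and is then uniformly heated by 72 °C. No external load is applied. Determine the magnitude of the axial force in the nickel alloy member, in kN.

P ≈ 19.9 kN (tensile in the nickel alloy)

Equilibrium of a rigid end plate with no external load gives equal and opposite internal forces ±P in the two members. Since α_{copper} > α_{nickel alloy}, heating drives the copper into compression and the nickel alloy into tension.
Setting the final lengths equal and cancelling L: (α₁ − α₂)ΔT = P/(A₁E₁) + P/(A₂E₂).
|α₁ − α₂|·ΔT = 3.2×10⁻⁶ × 72 = 0.0002304.
1/(A₁E₁) + 1/(A₂E₂) = 1/(1050×203×10³) + 1/(1275×114×10³) = 1.157×10⁻⁸ N⁻¹.
So P = 0.0002304 / 1.157×10⁻⁸ = 19.91 kN.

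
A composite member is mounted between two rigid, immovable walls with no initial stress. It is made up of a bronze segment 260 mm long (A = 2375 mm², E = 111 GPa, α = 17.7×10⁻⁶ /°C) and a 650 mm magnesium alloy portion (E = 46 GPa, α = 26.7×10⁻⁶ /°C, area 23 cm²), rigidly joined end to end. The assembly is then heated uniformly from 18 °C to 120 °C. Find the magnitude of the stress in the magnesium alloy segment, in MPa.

σ ≈ 137 MPa (compressive)

Free thermal expansion of the whole bar: Σ αᵢΔT Lᵢ = 17.7×10⁻⁶×102×260 + 26.7×10⁻⁶×102×650 = 2.24 mm.
Since the ends are fixed, an axial force P builds up, equal in every segment, with P · Σ Lᵢ/(AᵢEᵢ) = δ_free.
Σ Lᵢ/(AᵢEᵢ) = 260/(2375×111×10³) + 650/(2300×46×10³) = 7.13×10⁻⁶ mm/N.
P = 2.24 / 7.13×10⁻⁶ = 314100 N = 314.1 kN, compressive.
σ_{magnesium alloy} = P / A = 314100 / 2300 = 136.6 MPa.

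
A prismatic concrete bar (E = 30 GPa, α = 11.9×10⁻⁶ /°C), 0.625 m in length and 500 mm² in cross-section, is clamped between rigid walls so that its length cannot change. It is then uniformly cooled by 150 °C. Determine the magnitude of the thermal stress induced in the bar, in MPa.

The supports are rigid, so the total axial strain is zero. The restrained thermal strain is ε = αΔT = 11.9×10⁻⁶ × 150 = 1785×10⁻⁶.
The stress required to suppress this strain is σ = Eε = 30×10³ × 1785×10⁻⁶ = 53.55 MPa, tensile since the bar is trying to contract.

σ ≈ 53.5 MPa (tensile)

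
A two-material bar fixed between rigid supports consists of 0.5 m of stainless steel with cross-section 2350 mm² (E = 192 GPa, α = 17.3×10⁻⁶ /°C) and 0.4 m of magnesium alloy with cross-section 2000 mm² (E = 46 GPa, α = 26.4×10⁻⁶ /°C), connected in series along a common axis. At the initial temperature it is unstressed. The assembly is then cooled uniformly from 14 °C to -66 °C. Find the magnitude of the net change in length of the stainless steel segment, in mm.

|ΔL| ≈ 0.38 mm

Free thermal contraction of the whole bar: Σ αᵢΔT Lᵢ = 17.3×10⁻⁶×80×500 + 26.4×10⁻⁶×80×400 = 1.537 mm.
The rigid supports impose zero overall length change; the single axial force P common to all segments must satisfy P Σ Lᵢ/(AᵢEᵢ) = δ_free.
The series flexibility is Σ Lᵢ/(AᵢEᵢ) = 500/(2350×192×10³) + 400/(2000×46×10³) = 5.456×10⁻⁶ mm/N.
Hence P = δ_free / Σ(L/AE) = 1.537/5.456×10⁻⁶ = 281.7 kN (tensile).
For the stainless steel segment, free thermal change = 17.3×10⁻⁶×80×500 = 0.692 mm and elastic change from P = 281700×500/(2350×192×10³) = 0.3121 mm; these oppose, so the net change is 0.38 mm (segment shortens).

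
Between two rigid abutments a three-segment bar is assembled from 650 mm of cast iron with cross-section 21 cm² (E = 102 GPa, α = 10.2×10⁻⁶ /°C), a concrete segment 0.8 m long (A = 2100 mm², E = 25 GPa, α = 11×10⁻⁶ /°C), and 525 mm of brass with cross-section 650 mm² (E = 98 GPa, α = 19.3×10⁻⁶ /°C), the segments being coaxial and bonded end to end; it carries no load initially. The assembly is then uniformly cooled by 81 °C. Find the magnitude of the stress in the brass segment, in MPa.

σ ≈ 120 MPa (tensile)

With the walls removed the bar would change length by δ_free = Σ αᵢΔT Lᵢ = 10.2×10⁻⁶×81×650 + 11×10⁻⁶×81×800 + 19.3×10⁻⁶×81×525 = 2.071 mm.
The rigid supports impose zero overall length change; the single axial force P common to all segments must satisfy P Σ Lᵢ/(AᵢEᵢ) = δ_free.
The series flexibility is Σ Lᵢ/(AᵢEᵢ) = 650/(2100×102×10³) + 800/(2100×25×10³) + 525/(650×98×10³) = 2.651×10⁻⁵ mm/N.
P = 2.071 / 2.651×10⁻⁵ = 78090 N = 78.09 kN, tensile.
σ_{brass} = P / A = 78090 / 650 = 120.1 MPa.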